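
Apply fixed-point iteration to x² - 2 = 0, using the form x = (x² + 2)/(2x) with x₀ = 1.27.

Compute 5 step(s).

Equation: x² - 2 = 0
Fixed-point form: x = (x² + 2)/(2x)
x₀ = 1.27

x_1 = g(1.270000) = 1.422402
x_2 = g(1.422402) = 1.414237
x_3 = g(1.414237) = 1.414214
x_4 = g(1.414214) = 1.414214
x_5 = g(1.414214) = 1.414214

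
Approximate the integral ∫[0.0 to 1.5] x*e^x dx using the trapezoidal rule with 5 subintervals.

f(x) = x*e^x
a = 0.0, b = 1.5, n = 5
h = (b - a)/n = 0.300000

Trapezoidal rule: (h/2)[f(x₀) + 2f(x₁) + 2f(x₂) + ... + f(xₙ)]

x_0 = 0.0000, f(x_0) = 0.000000, coefficient = 1
x_1 = 0.3000, f(x_1) = 0.404958, coefficient = 2
x_2 = 0.6000, f(x_2) = 1.093271, coefficient = 2
x_3 = 0.9000, f(x_3) = 2.213643, coefficient = 2
x_4 = 1.2000, f(x_4) = 3.984140, coefficient = 2
x_5 = 1.5000, f(x_5) = 6.722534, coefficient = 1

I ≈ (0.300000/2) × 22.114558 = 3.317184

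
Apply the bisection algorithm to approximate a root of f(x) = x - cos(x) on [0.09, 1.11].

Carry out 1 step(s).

f(x) = x - cos(x)
Initial interval: [0.09, 1.11]

Iteration 1:
  c_1 = (0.090000 + 1.110000)/2 = 0.600000
  f(c_1) = f(0.600000) = -0.225336
  f(a) × f(c) ≥ 0, new interval: [0.600000, 1.110000]

After 1 iteration(s), the approximation is c_1 = 0.600000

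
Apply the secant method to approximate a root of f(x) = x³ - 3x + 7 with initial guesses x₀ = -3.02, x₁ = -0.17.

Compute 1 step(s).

f(x) = x³ - 3x + 7
x₀ = -3.02, x₁ = -0.17

Secant formula: x_{n+1} = x_n - f(x_n)(x_n - x_{n-1})/(f(x_n) - f(x_{n-1}))

Iteration 1:
  f(-3.020000) = -11.483608
  f(-0.170000) = 7.505087
  x_2 = -0.170000 - 7.505087×(-0.170000 - (-3.020000))/(7.505087 - (-11.483608))
       = -1.296433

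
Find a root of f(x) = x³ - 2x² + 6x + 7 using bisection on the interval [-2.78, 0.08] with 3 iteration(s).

f(x) = x³ - 2x² + 6x + 7
Initial interval: [-2.78, 0.08]

Iteration 1:
  c_1 = (-2.780000 + 0.080000)/2 = -1.350000
  f(c_1) = f(-1.350000) = -7.205375
  f(a) × f(c) ≥ 0, new interval: [-1.350000, 0.080000]
Iteration 2:
  c_2 = (-1.350000 + 0.080000)/2 = -0.635000
  f(c_2) = f(-0.635000) = 2.127502
  f(a) × f(c) < 0, new interval: [-1.350000, -0.635000]
Iteration 3:
  c_3 = (-1.350000 + (-0.635000))/2 = -0.992500
  f(c_3) = f(-0.992500) = -1.902781
  f(a) × f(c) ≥ 0, new interval: [-0.992500, -0.635000]

After 3 iteration(s), the approximation is c_3 = -0.992500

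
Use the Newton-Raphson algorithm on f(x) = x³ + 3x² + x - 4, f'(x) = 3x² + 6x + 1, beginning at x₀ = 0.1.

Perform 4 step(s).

f(x) = x³ + 3x² + x - 4
f'(x) = 3x² + 6x + 1
x₀ = 0.1

Newton-Raphson formula: x_{n+1} = x_n - f(x_n)/f'(x_n)

Iteration 1:
  f(0.100000) = -3.869000
  f'(0.100000) = 1.630000
  x_1 = 0.100000 - (-3.869000)/1.630000 = 2.473620
Iteration 2:
  f(2.473620) = 31.965571
  f'(2.473620) = 34.198100
  x_2 = 2.473620 - 31.965571/34.198100 = 1.538902
Iteration 3:
  f(1.538902) = 8.288016
  f'(1.538902) = 17.338068
  x_3 = 1.538902 - 8.288016/17.338068 = 1.060878
Iteration 4:
  f(1.060878) = 1.631239
  f'(1.060878) = 10.741651
  x_4 = 1.060878 - 1.631239/10.741651 = 0.909017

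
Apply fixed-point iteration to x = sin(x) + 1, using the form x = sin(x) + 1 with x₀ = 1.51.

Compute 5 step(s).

Equation: x = sin(x) + 1
Fixed-point form: x = sin(x) + 1
x₀ = 1.51

x_1 = g(1.510000) = 1.998152
x_2 = g(1.998152) = 1.910065
x_3 = g(1.910065) = 1.942998
x_4 = g(1.942998) = 1.931529
x_5 = g(1.931529) = 1.935639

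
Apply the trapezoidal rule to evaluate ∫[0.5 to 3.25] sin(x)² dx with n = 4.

f(x) = sin(x)²
a = 0.5, b = 3.25, n = 4
h = (b - a)/n = 0.687500

Trapezoidal rule: (h/2)[f(x₀) + 2f(x₁) + 2f(x₂) + ... + f(xₙ)]

x_0 = 0.5000, f(x_0) = 0.229849, coefficient = 1
x_1 = 1.1875, f(x_1) = 0.860139, coefficient = 2
x_2 = 1.8750, f(x_2) = 0.910280, coefficient = 2
x_3 = 2.5625, f(x_3) = 0.299499, coefficient = 2
x_4 = 3.2500, f(x_4) = 0.011706, coefficient = 1

I ≈ (0.687500/2) × 4.381390 = 1.506103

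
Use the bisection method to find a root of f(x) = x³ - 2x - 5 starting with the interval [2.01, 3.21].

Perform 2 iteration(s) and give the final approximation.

f(x) = x³ - 2x - 5
Initial interval: [2.01, 3.21]

Iteration 1:
  c_1 = (2.010000 + 3.210000)/2 = 2.610000
  f(c_1) = f(2.610000) = 7.559581
  f(a) × f(c) < 0, new interval: [2.010000, 2.610000]
Iteration 2:
  c_2 = (2.010000 + 2.610000)/2 = 2.310000
  f(c_2) = f(2.310000) = 2.706391
  f(a) × f(c) < 0, new interval: [2.010000, 2.310000]

After 2 iteration(s), the approximation is c_2 = 2.310000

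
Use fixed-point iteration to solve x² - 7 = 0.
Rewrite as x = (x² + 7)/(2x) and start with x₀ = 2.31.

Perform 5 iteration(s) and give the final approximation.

Equation: x² - 7 = 0
Fixed-point form: x = (x² + 7)/(2x)
x₀ = 2.31

x_1 = g(2.310000) = 2.670152
x_2 = g(2.670152) = 2.645863
x_3 = g(2.645863) = 2.645751
x_4 = g(2.645751) = 2.645751
x_5 = g(2.645751) = 2.645751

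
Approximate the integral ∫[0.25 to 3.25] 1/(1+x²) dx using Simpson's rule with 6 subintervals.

f(x) = 1/(1+x²)
a = 0.25, b = 3.25, n = 6
h = (b - a)/n = 0.500000

Simpson's rule: (h/3)[f(x₀) + 4f(x₁) + 2f(x₂) + ... + f(xₙ)]

x_0 = 0.2500, f(x_0) = 0.941176, coefficient = 1
x_1 = 0.7500, f(x_1) = 0.640000, coefficient = 4
x_2 = 1.2500, f(x_2) = 0.390244, coefficient = 2
x_3 = 1.7500, f(x_3) = 0.246154, coefficient = 4
x_4 = 2.2500, f(x_4) = 0.164948, coefficient = 2
x_5 = 2.7500, f(x_5) = 0.116788, coefficient = 4
x_6 = 3.2500, f(x_6) = 0.086486, coefficient = 1

I ≈ (0.500000/3) × 6.149816 = 1.024969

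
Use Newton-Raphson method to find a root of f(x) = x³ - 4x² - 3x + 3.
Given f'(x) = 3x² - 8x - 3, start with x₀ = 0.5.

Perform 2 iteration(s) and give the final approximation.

f(x) = x³ - 4x² - 3x + 3
f'(x) = 3x² - 8x - 3
x₀ = 0.5

Newton-Raphson formula: x_{n+1} = x_n - f(x_n)/f'(x_n)

Iteration 1:
  f(0.500000) = 0.625000
  f'(0.500000) = -6.250000
  x_1 = 0.500000 - 0.625000/(-6.250000) = 0.600000
Iteration 2:
  f(0.600000) = -0.024000
  f'(0.600000) = -6.720000
  x_2 = 0.600000 - (-0.024000)/(-6.720000) = 0.596429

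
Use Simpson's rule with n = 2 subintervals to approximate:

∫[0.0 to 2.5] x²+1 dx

f(x) = x²+1
a = 0.0, b = 2.5, n = 2
h = (b - a)/n = 1.250000

Simpson's rule: (h/3)[f(x₀) + 4f(x₁) + 2f(x₂) + ... + f(xₙ)]

x_0 = 0.0000, f(x_0) = 1.000000, coefficient = 1
x_1 = 1.2500, f(x_1) = 2.562500, coefficient = 4
x_2 = 2.5000, f(x_2) = 7.250000, coefficient = 1

I ≈ (1.250000/3) × 18.500000 = 7.708333
Exact value: 7.708333
Error: 0.000000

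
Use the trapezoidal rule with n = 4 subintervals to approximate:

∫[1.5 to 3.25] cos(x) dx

f(x) = cos(x)
a = 1.5, b = 3.25, n = 4
h = (b - a)/n = 0.437500

Trapezoidal rule: (h/2)[f(x₀) + 2f(x₁) + 2f(x₂) + ... + f(xₙ)]

x_0 = 1.5000, f(x_0) = 0.070737, coefficient = 1
x_1 = 1.9375, f(x_1) = -0.358540, coefficient = 2
x_2 = 2.3750, f(x_2) = -0.720278, coefficient = 2
x_3 = 2.8125, f(x_3) = -0.946336, coefficient = 2
x_4 = 3.2500, f(x_4) = -0.994130, coefficient = 1

I ≈ (0.437500/2) × -4.973702 = -1.087997
Exact value: -1.105690
Error: 0.017693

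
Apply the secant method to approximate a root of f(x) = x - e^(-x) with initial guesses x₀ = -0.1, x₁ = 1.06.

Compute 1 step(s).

f(x) = x - e^(-x)
x₀ = -0.1, x₁ = 1.06

Secant formula: x_{n+1} = x_n - f(x_n)(x_n - x_{n-1})/(f(x_n) - f(x_{n-1}))

Iteration 1:
  f(-0.100000) = -1.205171
  f(1.060000) = 0.713544
  x_2 = 1.060000 - 0.713544×(1.060000 - (-0.100000))/(0.713544 - (-1.205171))
       = 0.628612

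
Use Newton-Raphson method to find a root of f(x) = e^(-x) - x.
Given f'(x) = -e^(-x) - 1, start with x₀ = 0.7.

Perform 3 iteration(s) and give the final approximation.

f(x) = e^(-x) - x
f'(x) = -e^(-x) - 1
x₀ = 0.7

Newton-Raphson formula: x_{n+1} = x_n - f(x_n)/f'(x_n)

Iteration 1:
  f(0.700000) = -0.203415
  f'(0.700000) = -1.496585
  x_1 = 0.700000 - (-0.203415)/(-1.496585) = 0.564081
Iteration 2:
  f(0.564081) = 0.004802
  f'(0.564081) = -1.568883
  x_2 = 0.564081 - 0.004802/(-1.568883) = 0.567142
Iteration 3:
  f(0.567142) = 0.000003
  f'(0.567142) = -1.567144
  x_3 = 0.567142 - 0.000003/(-1.567144) = 0.567143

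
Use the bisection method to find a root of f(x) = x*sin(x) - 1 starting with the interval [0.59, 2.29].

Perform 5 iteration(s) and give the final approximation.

f(x) = x*sin(x) - 1
Initial interval: [0.59, 2.29]

Iteration 1:
  c_1 = (0.590000 + 2.290000)/2 = 1.440000
  f(c_1) = f(1.440000) = 0.427700
  f(a) × f(c) < 0, new interval: [0.590000, 1.440000]
Iteration 2:
  c_2 = (0.590000 + 1.440000)/2 = 1.015000
  f(c_2) = f(1.015000) = -0.137777
  f(a) × f(c) ≥ 0, new interval: [1.015000, 1.440000]
Iteration 3:
  c_3 = (1.015000 + 1.440000)/2 = 1.227500
  f(c_3) = f(1.227500) = 0.155876
  f(a) × f(c) < 0, new interval: [1.015000, 1.227500]
Iteration 4:
  c_4 = (1.015000 + 1.227500)/2 = 1.121250
  f(c_4) = f(1.121250) = 0.009847
  f(a) × f(c) < 0, new interval: [1.015000, 1.121250]
Iteration 5:
  c_5 = (1.015000 + 1.121250)/2 = 1.068125
  f(c_5) = f(1.068125) = -0.064003
  f(a) × f(c) ≥ 0, new interval: [1.068125, 1.121250]

After 5 iteration(s), the approximation is c_5 = 1.068125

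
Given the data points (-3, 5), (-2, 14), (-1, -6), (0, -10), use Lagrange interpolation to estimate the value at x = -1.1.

Lagrange interpolation formula:
P(x) = Σ yᵢ × Lᵢ(x)
where Lᵢ(x) = Π_{j≠i} (x - xⱼ)/(xᵢ - xⱼ)

L_0(-1.1) = (-1.1 - (-2))/(-3 - (-2)) × (-1.1 - (-1))/(-3 - (-1)) × (-1.1 - 0)/(-3 - 0) = -0.016500
L_1(-1.1) = (-1.1 - (-3))/(-2 - (-3)) × (-1.1 - (-1))/(-2 - (-1)) × (-1.1 - 0)/(-2 - 0) = 0.104500
L_2(-1.1) = (-1.1 - (-3))/(-1 - (-3)) × (-1.1 - (-2))/(-1 - (-2)) × (-1.1 - 0)/(-1 - 0) = 0.940500
L_3(-1.1) = (-1.1 - (-3))/(0 - (-3)) × (-1.1 - (-2))/(0 - (-2)) × (-1.1 - (-1))/(0 - (-1)) = -0.028500

P(-1.1) = 5×L_0(-1.1) + 14×L_1(-1.1) + (-6)×L_2(-1.1) + (-10)×L_3(-1.1)
P(-1.1) = -3.977500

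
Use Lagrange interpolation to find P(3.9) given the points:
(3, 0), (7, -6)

Lagrange interpolation formula:
P(x) = Σ yᵢ × Lᵢ(x)
where Lᵢ(x) = Π_{j≠i} (x - xⱼ)/(xᵢ - xⱼ)

L_0(3.9) = (3.9 - 7)/(3 - 7) = 0.775000
L_1(3.9) = (3.9 - 3)/(7 - 3) = 0.225000

P(3.9) = 0×L_0(3.9) + (-6)×L_1(3.9)
P(3.9) = -1.350000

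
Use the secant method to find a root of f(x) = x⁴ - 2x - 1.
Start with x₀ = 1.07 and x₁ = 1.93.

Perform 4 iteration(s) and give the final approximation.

f(x) = x⁴ - 2x - 1
x₀ = 1.07, x₁ = 1.93

Secant formula: x_{n+1} = x_n - f(x_n)(x_n - x_{n-1})/(f(x_n) - f(x_{n-1}))

Iteration 1:
  f(1.070000) = -1.829204
  f(1.930000) = 9.014880
  x_2 = 1.930000 - 9.014880×(1.930000 - 1.070000)/(9.014880 - (-1.829204))
       = 1.215067
Iteration 2:
  f(1.930000) = 9.014880
  f(1.215067) = -1.250415
  x_3 = 1.215067 - (-1.250415)×(1.215067 - 1.930000)/(-1.250415 - 9.014880)
       = 1.302153
Iteration 3:
  f(1.215067) = -1.250415
  f(1.302153) = -0.729241
  x_4 = 1.302153 - (-0.729241)×(1.302153 - 1.215067)/(-0.729241 - (-1.250415))
       = 1.424006
Iteration 4:
  f(1.302153) = -0.729241
  f(1.424006) = 0.263930
  x_5 = 1.424006 - 0.263930×(1.424006 - 1.302153)/(0.263930 - (-0.729241))
       = 1.391624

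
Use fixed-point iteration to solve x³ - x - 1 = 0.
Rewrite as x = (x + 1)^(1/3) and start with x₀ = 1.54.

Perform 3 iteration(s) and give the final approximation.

Equation: x³ - x - 1 = 0
Fixed-point form: x = (x + 1)^(1/3)
x₀ = 1.54

x_1 = g(1.540000) = 1.364409
x_2 = g(1.364409) = 1.332215
x_3 = g(1.332215) = 1.326140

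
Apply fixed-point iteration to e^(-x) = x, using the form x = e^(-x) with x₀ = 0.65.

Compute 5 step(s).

Equation: e^(-x) = x
Fixed-point form: x = e^(-x)
x₀ = 0.65

x_1 = g(0.650000) = 0.522046
x_2 = g(0.522046) = 0.593306
x_3 = g(0.593306) = 0.552498
x_4 = g(0.552498) = 0.575510
x_5 = g(0.575510) = 0.562418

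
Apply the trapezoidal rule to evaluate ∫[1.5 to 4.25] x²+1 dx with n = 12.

f(x) = x²+1
a = 1.5, b = 4.25, n = 12
h = (b - a)/n = 0.229167

Trapezoidal rule: (h/2)[f(x₀) + 2f(x₁) + 2f(x₂) + ... + f(xₙ)]

x_0 = 1.5000, f(x_0) = 3.250000, coefficient = 1
x_1 = 1.7292, f(x_1) = 3.990017, coefficient = 2
x_2 = 1.9583, f(x_2) = 4.835069, coefficient = 2
x_3 = 2.1875, f(x_3) = 5.785156, coefficient = 2
x_4 = 2.4167, f(x_4) = 6.840278, coefficient = 2
x_5 = 2.6458, f(x_5) = 8.000434, coefficient = 2
x_6 = 2.8750, f(x_6) = 9.265625, coefficient = 2
x_7 = 3.1042, f(x_7) = 10.635851, coefficient = 2
x_8 = 3.3333, f(x_8) = 12.111111, coefficient = 2
x_9 = 3.5625, f(x_9) = 13.691406, coefficient = 2
x_10 = 3.7917, f(x_10) = 15.376736, coefficient = 2
x_11 = 4.0208, f(x_11) = 17.167101, coefficient = 2
x_12 = 4.2500, f(x_12) = 19.062500, coefficient = 1

I ≈ (0.229167/2) × 237.710069 = 27.237612
Exact value: 27.213542
Error: 0.024070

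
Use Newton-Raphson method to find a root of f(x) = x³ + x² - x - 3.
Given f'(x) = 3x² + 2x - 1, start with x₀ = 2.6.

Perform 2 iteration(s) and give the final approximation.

f(x) = x³ + x² - x - 3
f'(x) = 3x² + 2x - 1
x₀ = 2.6

Newton-Raphson formula: x_{n+1} = x_n - f(x_n)/f'(x_n)

Iteration 1:
  f(2.600000) = 18.736000
  f'(2.600000) = 24.480000
  x_1 = 2.600000 - 18.736000/24.480000 = 1.834641
Iteration 2:
  f(1.834641) = 4.706493
  f'(1.834641) = 12.766999
  x_2 = 1.834641 - 4.706493/12.766999 = 1.465995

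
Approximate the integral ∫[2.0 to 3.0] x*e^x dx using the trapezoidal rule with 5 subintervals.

f(x) = x*e^x
a = 2.0, b = 3.0, n = 5
h = (b - a)/n = 0.200000

Trapezoidal rule: (h/2)[f(x₀) + 2f(x₁) + 2f(x₂) + ... + f(xₙ)]

x_0 = 2.0000, f(x_0) = 14.778112, coefficient = 1
x_1 = 2.2000, f(x_1) = 19.855030, coefficient = 2
x_2 = 2.4000, f(x_2) = 26.455623, coefficient = 2
x_3 = 2.6000, f(x_3) = 35.005719, coefficient = 2
x_4 = 2.8000, f(x_4) = 46.045011, coefficient = 2
x_5 = 3.0000, f(x_5) = 60.256611, coefficient = 1

I ≈ (0.200000/2) × 329.757489 = 32.975749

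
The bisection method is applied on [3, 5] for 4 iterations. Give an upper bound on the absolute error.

Bisection error bound: |error| ≤ (b-a)/2^n
|error| ≤ (5 - 3)/2^4 = 2/2^4
|error| ≤ 0.1250000000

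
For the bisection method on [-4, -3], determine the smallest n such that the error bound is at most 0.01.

We need (b-a)/2^n ≤ 0.01
(-3 - (-4))/2^n ≤ 0.01
1/2^n ≤ 0.01
2^n ≥ 100
n ≥ log₂(100) = 6.64
n ≥ 7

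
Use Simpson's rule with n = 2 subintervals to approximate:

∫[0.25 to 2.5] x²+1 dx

f(x) = x²+1
a = 0.25, b = 2.5, n = 2
h = (b - a)/n = 1.125000

Simpson's rule: (h/3)[f(x₀) + 4f(x₁) + 2f(x₂) + ... + f(xₙ)]

x_0 = 0.2500, f(x_0) = 1.062500, coefficient = 1
x_1 = 1.3750, f(x_1) = 2.890625, coefficient = 4
x_2 = 2.5000, f(x_2) = 7.250000, coefficient = 1

I ≈ (1.125000/3) × 19.875000 = 7.453125
Exact value: 7.453125
Error: 0.000000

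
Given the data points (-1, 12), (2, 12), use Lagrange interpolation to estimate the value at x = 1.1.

Lagrange interpolation formula:
P(x) = Σ yᵢ × Lᵢ(x)
where Lᵢ(x) = Π_{j≠i} (x - xⱼ)/(xᵢ - xⱼ)

L_0(1.1) = (1.1 - 2)/(-1 - 2) = 0.300000
L_1(1.1) = (1.1 - (-1))/(2 - (-1)) = 0.700000

P(1.1) = 12×L_0(1.1) + 12×L_1(1.1)
P(1.1) = 12.000000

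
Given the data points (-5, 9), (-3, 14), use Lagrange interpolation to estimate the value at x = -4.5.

Lagrange interpolation formula:
P(x) = Σ yᵢ × Lᵢ(x)
where Lᵢ(x) = Π_{j≠i} (x - xⱼ)/(xᵢ - xⱼ)

L_0(-4.5) = (-4.5 - (-3))/(-5 - (-3)) = 0.750000
L_1(-4.5) = (-4.5 - (-5))/(-3 - (-5)) = 0.250000

P(-4.5) = 9×L_0(-4.5) + 14×L_1(-4.5)
P(-4.5) = 10.250000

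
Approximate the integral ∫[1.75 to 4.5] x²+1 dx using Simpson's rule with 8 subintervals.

f(x) = x²+1
a = 1.75, b = 4.5, n = 8
h = (b - a)/n = 0.343750

Simpson's rule: (h/3)[f(x₀) + 4f(x₁) + 2f(x₂) + ... + f(xₙ)]

x_0 = 1.7500, f(x_0) = 4.062500, coefficient = 1
x_1 = 2.0938, f(x_1) = 5.383789, coefficient = 4
x_2 = 2.4375, f(x_2) = 6.941406, coefficient = 2
x_3 = 2.7812, f(x_3) = 8.735352, coefficient = 4
x_4 = 3.1250, f(x_4) = 10.765625, coefficient = 2
x_5 = 3.4688, f(x_5) = 13.032227, coefficient = 4
x_6 = 3.8125, f(x_6) = 15.535156, coefficient = 2
x_7 = 4.1562, f(x_7) = 18.274414, coefficient = 4
x_8 = 4.5000, f(x_8) = 21.250000, coefficient = 1

I ≈ (0.343750/3) × 273.500000 = 31.338542
Exact value: 31.338542
Error: 0.000000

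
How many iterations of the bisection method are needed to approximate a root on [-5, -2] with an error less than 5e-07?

We need (b-a)/2^n ≤ 5e-07
(-2 - (-5))/2^n ≤ 5e-07
3/2^n ≤ 5e-07
2^n ≥ 6000000
n ≥ log₂(6000000) = 22.52
n ≥ 23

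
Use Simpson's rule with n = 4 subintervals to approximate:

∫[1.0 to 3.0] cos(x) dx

f(x) = cos(x)
a = 1.0, b = 3.0, n = 4
h = (b - a)/n = 0.500000

Simpson's rule: (h/3)[f(x₀) + 4f(x₁) + 2f(x₂) + ... + f(xₙ)]

x_0 = 1.0000, f(x_0) = 0.540302, coefficient = 1
x_1 = 1.5000, f(x_1) = 0.070737, coefficient = 4
x_2 = 2.0000, f(x_2) = -0.416147, coefficient = 2
x_3 = 2.5000, f(x_3) = -0.801144, coefficient = 4
x_4 = 3.0000, f(x_4) = -0.989992, coefficient = 1

I ≈ (0.500000/3) × -4.203610 = -0.700602
Exact value: -0.700351
Error: 0.000251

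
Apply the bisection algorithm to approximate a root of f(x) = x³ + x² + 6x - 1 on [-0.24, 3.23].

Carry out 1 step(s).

f(x) = x³ + x² + 6x - 1
Initial interval: [-0.24, 3.23]

Iteration 1:
  c_1 = (-0.240000 + 3.230000)/2 = 1.495000
  f(c_1) = f(1.495000) = 13.546387
  f(a) × f(c) < 0, new interval: [-0.240000, 1.495000]

After 1 iteration(s), the approximation is c_1 = 1.495000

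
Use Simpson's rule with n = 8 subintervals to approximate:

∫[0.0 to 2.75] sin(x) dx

f(x) = sin(x)
a = 0.0, b = 2.75, n = 8
h = (b - a)/n = 0.343750

Simpson's rule: (h/3)[f(x₀) + 4f(x₁) + 2f(x₂) + ... + f(xₙ)]

x_0 = 0.0000, f(x_0) = 0.000000, coefficient = 1
x_1 = 0.3438, f(x_1) = 0.337020, coefficient = 4
x_2 = 0.6875, f(x_2) = 0.634607, coefficient = 2
x_3 = 1.0312, f(x_3) = 0.857942, coefficient = 4
x_4 = 1.3750, f(x_4) = 0.980893, coefficient = 2
x_5 = 1.7188, f(x_5) = 0.989075, coefficient = 4
x_6 = 2.0625, f(x_6) = 0.881530, coefficient = 2
x_7 = 2.4062, f(x_7) = 0.670841, coefficient = 4
x_8 = 2.7500, f(x_8) = 0.381661, coefficient = 1

I ≈ (0.343750/3) × 16.795233 = 1.924454
Exact value: 1.924302
Error: 0.000151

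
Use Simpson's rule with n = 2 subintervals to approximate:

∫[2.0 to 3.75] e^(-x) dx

f(x) = e^(-x)
a = 2.0, b = 3.75, n = 2
h = (b - a)/n = 0.875000

Simpson's rule: (h/3)[f(x₀) + 4f(x₁) + 2f(x₂) + ... + f(xₙ)]

x_0 = 2.0000, f(x_0) = 0.135335, coefficient = 1
x_1 = 2.8750, f(x_1) = 0.056416, coefficient = 4
x_2 = 3.7500, f(x_2) = 0.023518, coefficient = 1

I ≈ (0.875000/3) × 0.384518 = 0.112151
Exact value: 0.111818
Error: 0.000333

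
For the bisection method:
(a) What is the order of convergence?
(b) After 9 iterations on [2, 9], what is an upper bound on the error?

(a) Bisection has linear (order 1) convergence; the error is halved each step.

(b) Error bound = (b-a)/2^n = (9 - 2)/2^{9}
    = 7/2^{9}

(a) 1 (linear); (b) error ≤ 1.37e-02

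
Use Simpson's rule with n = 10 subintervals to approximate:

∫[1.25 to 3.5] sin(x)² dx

f(x) = sin(x)²
a = 1.25, b = 3.5, n = 10
h = (b - a)/n = 0.225000

Simpson's rule: (h/3)[f(x₀) + 4f(x₁) + 2f(x₂) + ... + f(xₙ)]

x_0 = 1.2500, f(x_0) = 0.900572, coefficient = 1
x_1 = 1.4750, f(x_1) = 0.990851, coefficient = 4
x_2 = 1.7000, f(x_2) = 0.983399, coefficient = 2
x_3 = 1.9250, f(x_3) = 0.879700, coefficient = 4
x_4 = 2.1500, f(x_4) = 0.700400, coefficient = 2
x_5 = 2.3750, f(x_5) = 0.481199, coefficient = 4
x_6 = 2.6000, f(x_6) = 0.265742, coefficient = 2
x_7 = 2.8250, f(x_7) = 0.096927, coefficient = 4
x_8 = 3.0500, f(x_8) = 0.008366, coefficient = 2
x_9 = 3.2750, f(x_9) = 0.017692, coefficient = 4
x_10 = 3.5000, f(x_10) = 0.123049, coefficient = 1

I ≈ (0.225000/3) × 14.804906 = 1.110368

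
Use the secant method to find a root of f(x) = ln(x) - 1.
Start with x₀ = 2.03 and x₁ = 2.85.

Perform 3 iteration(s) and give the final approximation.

f(x) = ln(x) - 1
x₀ = 2.03, x₁ = 2.85

Secant formula: x_{n+1} = x_n - f(x_n)(x_n - x_{n-1})/(f(x_n) - f(x_{n-1}))

Iteration 1:
  f(2.030000) = -0.291964
  f(2.850000) = 0.047319
  x_2 = 2.850000 - 0.047319×(2.850000 - 2.030000)/(0.047319 - (-0.291964))
       = 2.735637
Iteration 2:
  f(2.850000) = 0.047319
  f(2.735637) = 0.006364
  x_3 = 2.735637 - 0.006364×(2.735637 - 2.850000)/(0.006364 - 0.047319)
       = 2.717865
Iteration 3:
  f(2.735637) = 0.006364
  f(2.717865) = -0.000153
  x_4 = 2.717865 - (-0.000153)×(2.717865 - 2.735637)/(-0.000153 - 0.006364)
       = 2.718283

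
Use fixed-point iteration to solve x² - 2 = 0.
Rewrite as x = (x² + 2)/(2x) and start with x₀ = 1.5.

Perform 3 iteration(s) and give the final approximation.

Equation: x² - 2 = 0
Fixed-point form: x = (x² + 2)/(2x)
x₀ = 1.5

x_1 = g(1.500000) = 1.416667
x_2 = g(1.416667) = 1.414216
x_3 = g(1.414216) = 1.414214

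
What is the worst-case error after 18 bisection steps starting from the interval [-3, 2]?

Bisection error bound: |error| ≤ (b-a)/2^n
|error| ≤ (2 - (-3))/2^18 = 5/2^18
|error| ≤ 0.0000190735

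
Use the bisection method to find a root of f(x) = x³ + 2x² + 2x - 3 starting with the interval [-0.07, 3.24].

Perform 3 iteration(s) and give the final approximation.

f(x) = x³ + 2x² + 2x - 3
Initial interval: [-0.07, 3.24]

Iteration 1:
  c_1 = (-0.070000 + 3.240000)/2 = 1.585000
  f(c_1) = f(1.585000) = 9.176327
  f(a) × f(c) < 0, new interval: [-0.070000, 1.585000]
Iteration 2:
  c_2 = (-0.070000 + 1.585000)/2 = 0.757500
  f(c_2) = f(0.757500) = 0.097271
  f(a) × f(c) < 0, new interval: [-0.070000, 0.757500]
Iteration 3:
  c_3 = (-0.070000 + 0.757500)/2 = 0.343750
  f(c_3) = f(0.343750) = -2.035553
  f(a) × f(c) ≥ 0, new interval: [0.343750, 0.757500]

After 3 iteration(s), the approximation is c_3 = 0.343750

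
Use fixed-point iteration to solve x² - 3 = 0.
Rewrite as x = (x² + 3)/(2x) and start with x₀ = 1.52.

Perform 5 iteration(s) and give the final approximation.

Equation: x² - 3 = 0
Fixed-point form: x = (x² + 3)/(2x)
x₀ = 1.52

x_1 = g(1.520000) = 1.746842
x_2 = g(1.746842) = 1.732113
x_3 = g(1.732113) = 1.732051
x_4 = g(1.732051) = 1.732051
x_5 = g(1.732051) = 1.732051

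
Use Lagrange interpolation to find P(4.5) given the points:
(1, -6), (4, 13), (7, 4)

Lagrange interpolation formula:
P(x) = Σ yᵢ × Lᵢ(x)
where Lᵢ(x) = Π_{j≠i} (x - xⱼ)/(xᵢ - xⱼ)

L_0(4.5) = (4.5 - 4)/(1 - 4) × (4.5 - 7)/(1 - 7) = -0.069444
L_1(4.5) = (4.5 - 1)/(4 - 1) × (4.5 - 7)/(4 - 7) = 0.972222
L_2(4.5) = (4.5 - 1)/(7 - 1) × (4.5 - 4)/(7 - 4) = 0.097222

P(4.5) = (-6)×L_0(4.5) + 13×L_1(4.5) + 4×L_2(4.5)
P(4.5) = 13.444444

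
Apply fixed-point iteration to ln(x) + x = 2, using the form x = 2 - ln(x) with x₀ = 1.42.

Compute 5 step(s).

Equation: ln(x) + x = 2
Fixed-point form: x = 2 - ln(x)
x₀ = 1.42

x_1 = g(1.420000) = 1.649343
x_2 = g(1.649343) = 1.499623
x_3 = g(1.499623) = 1.594786
x_4 = g(1.594786) = 1.533260
x_5 = g(1.533260) = 1.572604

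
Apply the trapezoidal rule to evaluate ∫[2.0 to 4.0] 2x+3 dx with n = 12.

f(x) = 2x+3
a = 2.0, b = 4.0, n = 12
h = (b - a)/n = 0.166667

Trapezoidal rule: (h/2)[f(x₀) + 2f(x₁) + 2f(x₂) + ... + f(xₙ)]

x_0 = 2.0000, f(x_0) = 7.000000, coefficient = 1
x_1 = 2.1667, f(x_1) = 7.333333, coefficient = 2
x_2 = 2.3333, f(x_2) = 7.666667, coefficient = 2
x_3 = 2.5000, f(x_3) = 8.000000, coefficient = 2
x_4 = 2.6667, f(x_4) = 8.333333, coefficient = 2
x_5 = 2.8333, f(x_5) = 8.666667, coefficient = 2
x_6 = 3.0000, f(x_6) = 9.000000, coefficient = 2
x_7 = 3.1667, f(x_7) = 9.333333, coefficient = 2
x_8 = 3.3333, f(x_8) = 9.666667, coefficient = 2
x_9 = 3.5000, f(x_9) = 10.000000, coefficient = 2
x_10 = 3.6667, f(x_10) = 10.333333, coefficient = 2
x_11 = 3.8333, f(x_11) = 10.666667, coefficient = 2
x_12 = 4.0000, f(x_12) = 11.000000, coefficient = 1

I ≈ (0.166667/2) × 216.000000 = 18.000000
Exact value: 18.000000
Error: 0.000000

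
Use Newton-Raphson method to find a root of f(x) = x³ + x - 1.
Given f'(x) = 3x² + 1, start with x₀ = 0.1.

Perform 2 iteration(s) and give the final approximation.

f(x) = x³ + x - 1
f'(x) = 3x² + 1
x₀ = 0.1

Newton-Raphson formula: x_{n+1} = x_n - f(x_n)/f'(x_n)

Iteration 1:
  f(0.100000) = -0.899000
  f'(0.100000) = 1.030000
  x_1 = 0.100000 - (-0.899000)/1.030000 = 0.972816
Iteration 2:
  f(0.972816) = 0.893459
  f'(0.972816) = 3.839110
  x_2 = 0.972816 - 0.893459/3.839110 = 0.740090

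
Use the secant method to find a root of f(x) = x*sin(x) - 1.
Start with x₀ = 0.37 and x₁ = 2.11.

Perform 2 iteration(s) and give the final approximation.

f(x) = x*sin(x) - 1
x₀ = 0.37, x₁ = 2.11

Secant formula: x_{n+1} = x_n - f(x_n)(x_n - x_{n-1})/(f(x_n) - f(x_{n-1}))

Iteration 1:
  f(0.370000) = -0.866202
  f(2.110000) = 0.810629
  x_2 = 2.110000 - 0.810629×(2.110000 - 0.370000)/(0.810629 - (-0.866202))
       = 1.268834
Iteration 2:
  f(2.110000) = 0.810629
  f(1.268834) = 0.211425
  x_3 = 1.268834 - 0.211425×(1.268834 - 2.110000)/(0.211425 - 0.810629)
       = 0.972034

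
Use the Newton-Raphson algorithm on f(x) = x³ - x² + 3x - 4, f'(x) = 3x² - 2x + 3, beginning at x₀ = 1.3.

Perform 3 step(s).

f(x) = x³ - x² + 3x - 4
f'(x) = 3x² - 2x + 3
x₀ = 1.3

Newton-Raphson formula: x_{n+1} = x_n - f(x_n)/f'(x_n)

Iteration 1:
  f(1.300000) = 0.407000
  f'(1.300000) = 5.470000
  x_1 = 1.300000 - 0.407000/5.470000 = 1.225594
Iteration 2:
  f(1.225594) = 0.015643
  f'(1.225594) = 5.055055
  x_2 = 1.225594 - 0.015643/5.055055 = 1.222500
Iteration 3:
  f(1.222500) = 0.000026
  f'(1.222500) = 5.038517
  x_3 = 1.222500 - 0.000026/5.038517 = 1.222495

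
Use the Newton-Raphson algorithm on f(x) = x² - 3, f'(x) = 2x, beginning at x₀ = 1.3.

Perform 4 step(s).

f(x) = x² - 3
f'(x) = 2x
x₀ = 1.3

Newton-Raphson formula: x_{n+1} = x_n - f(x_n)/f'(x_n)

Iteration 1:
  f(1.300000) = -1.310000
  f'(1.300000) = 2.600000
  x_1 = 1.300000 - (-1.310000)/2.600000 = 1.803846
Iteration 2:
  f(1.803846) = 0.253861
  f'(1.803846) = 3.607692
  x_2 = 1.803846 - 0.253861/3.607692 = 1.733480
Iteration 3:
  f(1.733480) = 0.004951
  f'(1.733480) = 3.466959
  x_3 = 1.733480 - 0.004951/3.466959 = 1.732051
Iteration 4:
  f(1.732051) = 0.000002
  f'(1.732051) = 3.464103
  x_4 = 1.732051 - 0.000002/3.464103 = 1.732051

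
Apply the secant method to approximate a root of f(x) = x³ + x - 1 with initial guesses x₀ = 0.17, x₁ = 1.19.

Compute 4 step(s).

f(x) = x³ + x - 1
x₀ = 0.17, x₁ = 1.19

Secant formula: x_{n+1} = x_n - f(x_n)(x_n - x_{n-1})/(f(x_n) - f(x_{n-1}))

Iteration 1:
  f(0.170000) = -0.825087
  f(1.190000) = 1.875159
  x_2 = 1.190000 - 1.875159×(1.190000 - 0.170000)/(1.875159 - (-0.825087))
       = 0.481671
Iteration 2:
  f(1.190000) = 1.875159
  f(0.481671) = -0.406578
  x_3 = 0.481671 - (-0.406578)×(0.481671 - 1.190000)/(-0.406578 - 1.875159)
       = 0.607887
Iteration 3:
  f(0.481671) = -0.406578
  f(0.607887) = -0.167483
  x_4 = 0.607887 - (-0.167483)×(0.607887 - 0.481671)/(-0.167483 - (-0.406578))
       = 0.696299
Iteration 4:
  f(0.607887) = -0.167483
  f(0.696299) = 0.033888
  x_5 = 0.696299 - 0.033888×(0.696299 - 0.607887)/(0.033888 - (-0.167483))
       = 0.681421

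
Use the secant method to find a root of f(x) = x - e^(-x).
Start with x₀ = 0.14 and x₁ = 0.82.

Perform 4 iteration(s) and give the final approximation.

f(x) = x - e^(-x)
x₀ = 0.14, x₁ = 0.82

Secant formula: x_{n+1} = x_n - f(x_n)(x_n - x_{n-1})/(f(x_n) - f(x_{n-1}))

Iteration 1:
  f(0.140000) = -0.729358
  f(0.820000) = 0.379568
  x_2 = 0.820000 - 0.379568×(0.820000 - 0.140000)/(0.379568 - (-0.729358))
       = 0.587247
Iteration 2:
  f(0.820000) = 0.379568
  f(0.587247) = 0.031391
  x_3 = 0.587247 - 0.031391×(0.587247 - 0.820000)/(0.031391 - 0.379568)
       = 0.566262
Iteration 3:
  f(0.587247) = 0.031391
  f(0.566262) = -0.001381
  x_4 = 0.566262 - (-0.001381)×(0.566262 - 0.587247)/(-0.001381 - 0.031391)
       = 0.567146
Iteration 4:
  f(0.566262) = -0.001381
  f(0.567146) = 0.000005
  x_5 = 0.567146 - 0.000005×(0.567146 - 0.566262)/(0.000005 - (-0.001381))
       = 0.567143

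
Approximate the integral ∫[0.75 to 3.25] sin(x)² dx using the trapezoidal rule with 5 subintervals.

f(x) = sin(x)²
a = 0.75, b = 3.25, n = 5
h = (b - a)/n = 0.500000

Trapezoidal rule: (h/2)[f(x₀) + 2f(x₁) + 2f(x₂) + ... + f(xₙ)]

x_0 = 0.7500, f(x_0) = 0.464631, coefficient = 1
x_1 = 1.2500, f(x_1) = 0.900572, coefficient = 2
x_2 = 1.7500, f(x_2) = 0.968228, coefficient = 2
x_3 = 2.2500, f(x_3) = 0.605398, coefficient = 2
x_4 = 2.7500, f(x_4) = 0.145665, coefficient = 2
x_5 = 3.2500, f(x_5) = 0.011706, coefficient = 1

I ≈ (0.500000/2) × 5.716064 = 1.429016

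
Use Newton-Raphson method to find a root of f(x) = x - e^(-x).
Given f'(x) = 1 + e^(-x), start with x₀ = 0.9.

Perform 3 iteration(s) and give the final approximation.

f(x) = x - e^(-x)
f'(x) = 1 + e^(-x)
x₀ = 0.9

Newton-Raphson formula: x_{n+1} = x_n - f(x_n)/f'(x_n)

Iteration 1:
  f(0.900000) = 0.493430
  f'(0.900000) = 1.406570
  x_1 = 0.900000 - 0.493430/1.406570 = 0.549196
Iteration 2:
  f(0.549196) = -0.028218
  f'(0.549196) = 1.577414
  x_2 = 0.549196 - (-0.028218)/1.577414 = 0.567085
Iteration 3:
  f(0.567085) = -0.000092
  f'(0.567085) = 1.567177
  x_3 = 0.567085 - (-0.000092)/1.567177 = 0.567143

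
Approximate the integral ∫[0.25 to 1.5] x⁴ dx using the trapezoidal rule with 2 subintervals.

f(x) = x⁴
a = 0.25, b = 1.5, n = 2
h = (b - a)/n = 0.625000

Trapezoidal rule: (h/2)[f(x₀) + 2f(x₁) + 2f(x₂) + ... + f(xₙ)]

x_0 = 0.2500, f(x_0) = 0.003906, coefficient = 1
x_1 = 0.8750, f(x_1) = 0.586182, coefficient = 2
x_2 = 1.5000, f(x_2) = 5.062500, coefficient = 1

I ≈ (0.625000/2) × 6.238770 = 1.949615
Exact value: 1.518555
Error: 0.431061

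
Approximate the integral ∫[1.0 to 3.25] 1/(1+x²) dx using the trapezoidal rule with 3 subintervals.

f(x) = 1/(1+x²)
a = 1.0, b = 3.25, n = 3
h = (b - a)/n = 0.750000

Trapezoidal rule: (h/2)[f(x₀) + 2f(x₁) + 2f(x₂) + ... + f(xₙ)]

x_0 = 1.0000, f(x_0) = 0.500000, coefficient = 1
x_1 = 1.7500, f(x_1) = 0.246154, coefficient = 2
x_2 = 2.5000, f(x_2) = 0.137931, coefficient = 2
x_3 = 3.2500, f(x_3) = 0.086486, coefficient = 1

I ≈ (0.750000/2) × 1.354656 = 0.507996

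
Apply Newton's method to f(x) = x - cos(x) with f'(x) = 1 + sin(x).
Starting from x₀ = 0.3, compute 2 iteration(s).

f(x) = x - cos(x)
f'(x) = 1 + sin(x)
x₀ = 0.3

Newton-Raphson formula: x_{n+1} = x_n - f(x_n)/f'(x_n)

Iteration 1:
  f(0.300000) = -0.655336
  f'(0.300000) = 1.295520
  x_1 = 0.300000 - (-0.655336)/1.295520 = 0.805848
Iteration 2:
  f(0.805848) = 0.113349
  f'(0.805848) = 1.721418
  x_2 = 0.805848 - 0.113349/1.721418 = 0.740002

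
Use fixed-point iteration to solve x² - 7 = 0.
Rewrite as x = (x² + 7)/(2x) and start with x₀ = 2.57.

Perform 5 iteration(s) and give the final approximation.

Equation: x² - 7 = 0
Fixed-point form: x = (x² + 7)/(2x)
x₀ = 2.57

x_1 = g(2.570000) = 2.646868
x_2 = g(2.646868) = 2.645752
x_3 = g(2.645752) = 2.645751
x_4 = g(2.645751) = 2.645751
x_5 = g(2.645751) = 2.645751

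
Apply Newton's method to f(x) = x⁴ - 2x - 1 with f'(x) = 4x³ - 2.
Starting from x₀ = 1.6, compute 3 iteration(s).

f(x) = x⁴ - 2x - 1
f'(x) = 4x³ - 2
x₀ = 1.6

Newton-Raphson formula: x_{n+1} = x_n - f(x_n)/f'(x_n)

Iteration 1:
  f(1.600000) = 2.353600
  f'(1.600000) = 14.384000
  x_1 = 1.600000 - 2.353600/14.384000 = 1.436374
Iteration 2:
  f(1.436374) = 0.383921
  f'(1.436374) = 9.853930
  x_2 = 1.436374 - 0.383921/9.853930 = 1.397413
Iteration 3:
  f(1.397413) = 0.018454
  f'(1.397413) = 8.915255
  x_3 = 1.397413 - 0.018454/8.915255 = 1.395343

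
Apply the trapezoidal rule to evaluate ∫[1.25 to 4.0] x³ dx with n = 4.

f(x) = x³
a = 1.25, b = 4.0, n = 4
h = (b - a)/n = 0.687500

Trapezoidal rule: (h/2)[f(x₀) + 2f(x₁) + 2f(x₂) + ... + f(xₙ)]

x_0 = 1.2500, f(x_0) = 1.953125, coefficient = 1
x_1 = 1.9375, f(x_1) = 7.273193, coefficient = 2
x_2 = 2.6250, f(x_2) = 18.087891, coefficient = 2
x_3 = 3.3125, f(x_3) = 36.346924, coefficient = 2
x_4 = 4.0000, f(x_4) = 64.000000, coefficient = 1

I ≈ (0.687500/2) × 189.369141 = 65.095642
Exact value: 63.389648
Error: 1.705994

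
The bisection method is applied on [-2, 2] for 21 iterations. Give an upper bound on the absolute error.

Bisection error bound: |error| ≤ (b-a)/2^n
|error| ≤ (2 - (-2))/2^21 = 4/2^21
|error| ≤ 0.0000019073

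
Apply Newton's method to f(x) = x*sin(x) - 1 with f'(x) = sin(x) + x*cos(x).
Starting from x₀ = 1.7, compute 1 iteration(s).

f(x) = x*sin(x) - 1
f'(x) = sin(x) + x*cos(x)
x₀ = 1.7

Newton-Raphson formula: x_{n+1} = x_n - f(x_n)/f'(x_n)

Iteration 1:
  f(1.700000) = 0.685830
  f'(1.700000) = 0.772629
  x_1 = 1.700000 - 0.685830/0.772629 = 0.812342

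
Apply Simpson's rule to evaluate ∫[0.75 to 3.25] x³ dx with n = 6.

f(x) = x³
a = 0.75, b = 3.25, n = 6
h = (b - a)/n = 0.416667

Simpson's rule: (h/3)[f(x₀) + 4f(x₁) + 2f(x₂) + ... + f(xₙ)]

x_0 = 0.7500, f(x_0) = 0.421875, coefficient = 1
x_1 = 1.1667, f(x_1) = 1.587963, coefficient = 4
x_2 = 1.5833, f(x_2) = 3.969329, coefficient = 2
x_3 = 2.0000, f(x_3) = 8.000000, coefficient = 4
x_4 = 2.4167, f(x_4) = 14.114005, coefficient = 2
x_5 = 2.8333, f(x_5) = 22.745370, coefficient = 4
x_6 = 3.2500, f(x_6) = 34.328125, coefficient = 1

I ≈ (0.416667/3) × 200.250000 = 27.812500
Exact value: 27.812500
Error: 0.000000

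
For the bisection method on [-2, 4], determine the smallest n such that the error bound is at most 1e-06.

We need (b-a)/2^n ≤ 1e-06
(4 - (-2))/2^n ≤ 1e-06
6/2^n ≤ 1e-06
2^n ≥ 6000000
n ≥ log₂(6000000) = 22.52
n ≥ 23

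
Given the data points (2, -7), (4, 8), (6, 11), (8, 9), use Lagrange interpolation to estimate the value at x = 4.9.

Lagrange interpolation formula:
P(x) = Σ yᵢ × Lᵢ(x)
where Lᵢ(x) = Π_{j≠i} (x - xⱼ)/(xᵢ - xⱼ)

L_0(4.9) = (4.9 - 4)/(2 - 4) × (4.9 - 6)/(2 - 6) × (4.9 - 8)/(2 - 8) = -0.063937
L_1(4.9) = (4.9 - 2)/(4 - 2) × (4.9 - 6)/(4 - 6) × (4.9 - 8)/(4 - 8) = 0.618062
L_2(4.9) = (4.9 - 2)/(6 - 2) × (4.9 - 4)/(6 - 4) × (4.9 - 8)/(6 - 8) = 0.505688
L_3(4.9) = (4.9 - 2)/(8 - 2) × (4.9 - 4)/(8 - 4) × (4.9 - 6)/(8 - 6) = -0.059813

P(4.9) = (-7)×L_0(4.9) + 8×L_1(4.9) + 11×L_2(4.9) + 9×L_3(4.9)
P(4.9) = 10.416313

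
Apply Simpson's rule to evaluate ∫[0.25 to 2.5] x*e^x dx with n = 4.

f(x) = x*e^x
a = 0.25, b = 2.5, n = 4
h = (b - a)/n = 0.562500

Simpson's rule: (h/3)[f(x₀) + 4f(x₁) + 2f(x₂) + ... + f(xₙ)]

x_0 = 0.2500, f(x_0) = 0.321006, coefficient = 1
x_1 = 0.8125, f(x_1) = 1.830997, coefficient = 4
x_2 = 1.3750, f(x_2) = 5.438230, coefficient = 2
x_3 = 1.9375, f(x_3) = 13.448916, coefficient = 4
x_4 = 2.5000, f(x_4) = 30.456235, coefficient = 1

I ≈ (0.562500/3) × 102.773353 = 19.270004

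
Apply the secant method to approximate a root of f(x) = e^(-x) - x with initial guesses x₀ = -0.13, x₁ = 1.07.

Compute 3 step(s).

f(x) = e^(-x) - x
x₀ = -0.13, x₁ = 1.07

Secant formula: x_{n+1} = x_n - f(x_n)(x_n - x_{n-1})/(f(x_n) - f(x_{n-1}))

Iteration 1:
  f(-0.130000) = 1.268828
  f(1.070000) = -0.726991
  x_2 = 1.070000 - (-0.726991)×(1.070000 - (-0.130000))/(-0.726991 - 1.268828)
       = 0.632892
Iteration 2:
  f(1.070000) = -0.726991
  f(0.632892) = -0.101838
  x_3 = 0.632892 - (-0.101838)×(0.632892 - 1.070000)/(-0.101838 - (-0.726991))
       = 0.561687
Iteration 3:
  f(0.632892) = -0.101838
  f(0.561687) = 0.008560
  x_4 = 0.561687 - 0.008560×(0.561687 - 0.632892)/(0.008560 - (-0.101838))
       = 0.567208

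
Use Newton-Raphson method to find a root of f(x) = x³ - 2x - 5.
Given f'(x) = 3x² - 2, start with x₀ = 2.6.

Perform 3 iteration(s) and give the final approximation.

f(x) = x³ - 2x - 5
f'(x) = 3x² - 2
x₀ = 2.6

Newton-Raphson formula: x_{n+1} = x_n - f(x_n)/f'(x_n)

Iteration 1:
  f(2.600000) = 7.376000
  f'(2.600000) = 18.280000
  x_1 = 2.600000 - 7.376000/18.280000 = 2.196499
Iteration 2:
  f(2.196499) = 1.204247
  f'(2.196499) = 12.473822
  x_2 = 2.196499 - 1.204247/12.473822 = 2.099957
Iteration 3:
  f(2.099957) = 0.060517
  f'(2.099957) = 11.229458
  x_3 = 2.099957 - 0.060517/11.229458 = 2.094568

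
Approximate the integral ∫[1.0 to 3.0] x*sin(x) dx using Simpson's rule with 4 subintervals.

f(x) = x*sin(x)
a = 1.0, b = 3.0, n = 4
h = (b - a)/n = 0.500000

Simpson's rule: (h/3)[f(x₀) + 4f(x₁) + 2f(x₂) + ... + f(xₙ)]

x_0 = 1.0000, f(x_0) = 0.841471, coefficient = 1
x_1 = 1.5000, f(x_1) = 1.496242, coefficient = 4
x_2 = 2.0000, f(x_2) = 1.818595, coefficient = 2
x_3 = 2.5000, f(x_3) = 1.496180, coefficient = 4
x_4 = 3.0000, f(x_4) = 0.423360, coefficient = 1

I ≈ (0.500000/3) × 16.871712 = 2.811952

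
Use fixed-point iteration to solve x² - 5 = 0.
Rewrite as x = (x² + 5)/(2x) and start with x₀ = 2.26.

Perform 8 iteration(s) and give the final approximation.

Equation: x² - 5 = 0
Fixed-point form: x = (x² + 5)/(2x)
x₀ = 2.26

x_1 = g(2.260000) = 2.236195
x_2 = g(2.236195) = 2.236068
x_3 = g(2.236068) = 2.236068
x_4 = g(2.236068) = 2.236068
x_5 = g(2.236068) = 2.236068
x_6 = g(2.236068) = 2.236068
x_7 = g(2.236068) = 2.236068
x_8 = g(2.236068) = 2.236068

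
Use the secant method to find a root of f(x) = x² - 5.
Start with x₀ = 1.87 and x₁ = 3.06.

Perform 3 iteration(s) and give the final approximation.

f(x) = x² - 5
x₀ = 1.87, x₁ = 3.06

Secant formula: x_{n+1} = x_n - f(x_n)(x_n - x_{n-1})/(f(x_n) - f(x_{n-1}))

Iteration 1:
  f(1.870000) = -1.503100
  f(3.060000) = 4.363600
  x_2 = 3.060000 - 4.363600×(3.060000 - 1.870000)/(4.363600 - (-1.503100))
       = 2.174888
Iteration 2:
  f(3.060000) = 4.363600
  f(2.174888) = -0.269860
  x_3 = 2.174888 - (-0.269860)×(2.174888 - 3.060000)/(-0.269860 - 4.363600)
       = 2.226439
Iteration 3:
  f(2.174888) = -0.269860
  f(2.226439) = -0.042970
  x_4 = 2.226439 - (-0.042970)×(2.226439 - 2.174888)/(-0.042970 - (-0.269860))
       = 2.236202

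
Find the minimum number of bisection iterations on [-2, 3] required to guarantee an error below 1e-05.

We need (b-a)/2^n ≤ 1e-05
(3 - (-2))/2^n ≤ 1e-05
5/2^n ≤ 1e-05
2^n ≥ 500000
n ≥ log₂(500000) = 18.93
n ≥ 19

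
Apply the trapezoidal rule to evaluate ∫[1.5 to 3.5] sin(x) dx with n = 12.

f(x) = sin(x)
a = 1.5, b = 3.5, n = 12
h = (b - a)/n = 0.166667

Trapezoidal rule: (h/2)[f(x₀) + 2f(x₁) + 2f(x₂) + ... + f(xₙ)]

x_0 = 1.5000, f(x_0) = 0.997495, coefficient = 1
x_1 = 1.6667, f(x_1) = 0.995408, coefficient = 2
x_2 = 1.8333, f(x_2) = 0.965735, coefficient = 2
x_3 = 2.0000, f(x_3) = 0.909297, coefficient = 2
x_4 = 2.1667, f(x_4) = 0.827660, coefficient = 2
x_5 = 2.3333, f(x_5) = 0.723086, coefficient = 2
x_6 = 2.5000, f(x_6) = 0.598472, coefficient = 2
x_7 = 2.6667, f(x_7) = 0.457273, coefficient = 2
x_8 = 2.8333, f(x_8) = 0.303400, coefficient = 2
x_9 = 3.0000, f(x_9) = 0.141120, coefficient = 2
x_10 = 3.1667, f(x_10) = -0.025071, coefficient = 2
x_11 = 3.3333, f(x_11) = -0.190568, coefficient = 2
x_12 = 3.5000, f(x_12) = -0.350783, coefficient = 1

I ≈ (0.166667/2) × 12.058336 = 1.004861
Exact value: 1.007194
Error: 0.002333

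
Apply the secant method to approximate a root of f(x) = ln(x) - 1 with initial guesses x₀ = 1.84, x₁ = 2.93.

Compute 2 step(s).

f(x) = ln(x) - 1
x₀ = 1.84, x₁ = 2.93

Secant formula: x_{n+1} = x_n - f(x_n)(x_n - x_{n-1})/(f(x_n) - f(x_{n-1}))

Iteration 1:
  f(1.840000) = -0.390234
  f(2.930000) = 0.075002
  x_2 = 2.930000 - 0.075002×(2.930000 - 1.840000)/(0.075002 - (-0.390234))
       = 2.754277
Iteration 2:
  f(2.930000) = 0.075002
  f(2.754277) = 0.013155
  x_3 = 2.754277 - 0.013155×(2.754277 - 2.930000)/(0.013155 - 0.075002)
       = 2.716901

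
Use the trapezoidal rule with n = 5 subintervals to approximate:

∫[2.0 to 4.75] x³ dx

f(x) = x³
a = 2.0, b = 4.75, n = 5
h = (b - a)/n = 0.550000

Trapezoidal rule: (h/2)[f(x₀) + 2f(x₁) + 2f(x₂) + ... + f(xₙ)]

x_0 = 2.0000, f(x_0) = 8.000000, coefficient = 1
x_1 = 2.5500, f(x_1) = 16.581375, coefficient = 2
x_2 = 3.1000, f(x_2) = 29.791000, coefficient = 2
x_3 = 3.6500, f(x_3) = 48.627125, coefficient = 2
x_4 = 4.2000, f(x_4) = 74.088000, coefficient = 2
x_5 = 4.7500, f(x_5) = 107.171875, coefficient = 1

I ≈ (0.550000/2) × 453.346875 = 124.670391
Exact value: 123.266602
Error: 1.403789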